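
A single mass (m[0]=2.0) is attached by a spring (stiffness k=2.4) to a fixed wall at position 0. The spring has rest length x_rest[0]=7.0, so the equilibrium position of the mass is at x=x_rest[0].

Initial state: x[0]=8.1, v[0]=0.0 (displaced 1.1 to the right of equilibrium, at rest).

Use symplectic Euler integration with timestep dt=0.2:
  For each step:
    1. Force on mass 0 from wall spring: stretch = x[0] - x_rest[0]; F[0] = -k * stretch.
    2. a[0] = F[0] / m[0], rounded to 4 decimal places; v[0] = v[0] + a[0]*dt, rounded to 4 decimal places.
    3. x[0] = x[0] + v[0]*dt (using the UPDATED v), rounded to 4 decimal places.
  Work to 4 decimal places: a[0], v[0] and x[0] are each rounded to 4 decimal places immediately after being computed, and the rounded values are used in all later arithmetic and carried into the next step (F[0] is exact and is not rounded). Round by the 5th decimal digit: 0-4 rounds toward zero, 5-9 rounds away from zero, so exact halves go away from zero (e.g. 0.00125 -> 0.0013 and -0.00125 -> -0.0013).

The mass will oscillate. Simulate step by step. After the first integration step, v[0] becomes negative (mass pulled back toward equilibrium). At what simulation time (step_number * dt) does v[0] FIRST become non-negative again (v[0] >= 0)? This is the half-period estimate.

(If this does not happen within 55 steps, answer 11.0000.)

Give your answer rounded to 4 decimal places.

Step 0: x=[8.1000] v=[0.0000]
Step 1: x=[8.0472] v=[-0.2640]
Step 2: x=[7.9441] v=[-0.5153]
Step 3: x=[7.7957] v=[-0.7419]
Step 4: x=[7.6091] v=[-0.9329]
Step 5: x=[7.3933] v=[-1.0791]
Step 6: x=[7.1586] v=[-1.1735]
Step 7: x=[6.9163] v=[-1.2116]
Step 8: x=[6.6780] v=[-1.1915]
Step 9: x=[6.4552] v=[-1.1142]
Step 10: x=[6.2585] v=[-0.9834]
Step 11: x=[6.0974] v=[-0.8054]
Step 12: x=[5.9796] v=[-0.5888]
Step 13: x=[5.9108] v=[-0.3439]
Step 14: x=[5.8943] v=[-0.0825]
Step 15: x=[5.9309] v=[0.1829]
First v>=0 after going negative at step 15, time=3.0000

Answer: 3.0000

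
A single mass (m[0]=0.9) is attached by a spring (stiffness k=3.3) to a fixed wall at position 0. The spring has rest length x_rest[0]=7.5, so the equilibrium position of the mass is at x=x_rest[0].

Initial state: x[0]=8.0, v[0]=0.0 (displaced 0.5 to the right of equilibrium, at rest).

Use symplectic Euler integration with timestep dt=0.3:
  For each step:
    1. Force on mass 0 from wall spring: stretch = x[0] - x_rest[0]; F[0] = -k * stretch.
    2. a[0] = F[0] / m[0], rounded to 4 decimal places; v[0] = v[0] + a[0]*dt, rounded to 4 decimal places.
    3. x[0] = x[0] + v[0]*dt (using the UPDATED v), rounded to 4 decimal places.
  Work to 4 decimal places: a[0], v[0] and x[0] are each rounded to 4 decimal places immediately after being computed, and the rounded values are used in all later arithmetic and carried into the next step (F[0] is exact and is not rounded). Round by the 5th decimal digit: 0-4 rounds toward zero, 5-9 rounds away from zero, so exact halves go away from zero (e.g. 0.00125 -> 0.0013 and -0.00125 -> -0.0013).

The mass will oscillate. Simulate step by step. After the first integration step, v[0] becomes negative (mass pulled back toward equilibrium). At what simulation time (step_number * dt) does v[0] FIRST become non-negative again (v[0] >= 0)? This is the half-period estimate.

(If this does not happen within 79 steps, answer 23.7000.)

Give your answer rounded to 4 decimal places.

Answer: 1.8000

Derivation:
Step 0: x=[8.0000] v=[0.0000]
Step 1: x=[7.8350] v=[-0.5500]
Step 2: x=[7.5595] v=[-0.9185]
Step 3: x=[7.2643] v=[-0.9840]
Step 4: x=[7.0469] v=[-0.7247]
Step 5: x=[6.9790] v=[-0.2263]
Step 6: x=[7.0830] v=[0.3468]
First v>=0 after going negative at step 6, time=1.8000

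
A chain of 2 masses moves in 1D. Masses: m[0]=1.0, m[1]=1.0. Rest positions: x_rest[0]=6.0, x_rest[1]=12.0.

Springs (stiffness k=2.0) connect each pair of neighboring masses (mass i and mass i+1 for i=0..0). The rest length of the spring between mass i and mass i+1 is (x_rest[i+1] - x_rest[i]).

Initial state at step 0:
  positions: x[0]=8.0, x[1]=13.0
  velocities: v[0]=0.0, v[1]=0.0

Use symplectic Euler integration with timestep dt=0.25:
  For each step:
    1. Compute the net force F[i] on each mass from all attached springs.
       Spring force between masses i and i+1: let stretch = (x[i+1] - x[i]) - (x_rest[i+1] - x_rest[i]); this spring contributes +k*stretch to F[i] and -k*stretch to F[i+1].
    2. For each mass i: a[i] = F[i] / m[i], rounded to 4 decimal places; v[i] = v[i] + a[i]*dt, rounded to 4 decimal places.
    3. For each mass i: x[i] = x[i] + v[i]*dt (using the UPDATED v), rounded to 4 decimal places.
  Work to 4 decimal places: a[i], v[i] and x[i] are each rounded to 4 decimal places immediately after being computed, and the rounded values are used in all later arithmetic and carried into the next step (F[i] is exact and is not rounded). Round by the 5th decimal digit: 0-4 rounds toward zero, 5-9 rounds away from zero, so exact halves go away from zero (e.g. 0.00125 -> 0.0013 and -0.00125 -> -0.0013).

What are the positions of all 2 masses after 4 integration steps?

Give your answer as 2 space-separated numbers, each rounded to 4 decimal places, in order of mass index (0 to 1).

Step 0: x=[8.0000 13.0000] v=[0.0000 0.0000]
Step 1: x=[7.8750 13.1250] v=[-0.5000 0.5000]
Step 2: x=[7.6563 13.3438] v=[-0.8750 0.8750]
Step 3: x=[7.3985 13.6016] v=[-1.0313 1.0313]
Step 4: x=[7.1661 13.8341] v=[-0.9298 0.9298]

Answer: 7.1661 13.8341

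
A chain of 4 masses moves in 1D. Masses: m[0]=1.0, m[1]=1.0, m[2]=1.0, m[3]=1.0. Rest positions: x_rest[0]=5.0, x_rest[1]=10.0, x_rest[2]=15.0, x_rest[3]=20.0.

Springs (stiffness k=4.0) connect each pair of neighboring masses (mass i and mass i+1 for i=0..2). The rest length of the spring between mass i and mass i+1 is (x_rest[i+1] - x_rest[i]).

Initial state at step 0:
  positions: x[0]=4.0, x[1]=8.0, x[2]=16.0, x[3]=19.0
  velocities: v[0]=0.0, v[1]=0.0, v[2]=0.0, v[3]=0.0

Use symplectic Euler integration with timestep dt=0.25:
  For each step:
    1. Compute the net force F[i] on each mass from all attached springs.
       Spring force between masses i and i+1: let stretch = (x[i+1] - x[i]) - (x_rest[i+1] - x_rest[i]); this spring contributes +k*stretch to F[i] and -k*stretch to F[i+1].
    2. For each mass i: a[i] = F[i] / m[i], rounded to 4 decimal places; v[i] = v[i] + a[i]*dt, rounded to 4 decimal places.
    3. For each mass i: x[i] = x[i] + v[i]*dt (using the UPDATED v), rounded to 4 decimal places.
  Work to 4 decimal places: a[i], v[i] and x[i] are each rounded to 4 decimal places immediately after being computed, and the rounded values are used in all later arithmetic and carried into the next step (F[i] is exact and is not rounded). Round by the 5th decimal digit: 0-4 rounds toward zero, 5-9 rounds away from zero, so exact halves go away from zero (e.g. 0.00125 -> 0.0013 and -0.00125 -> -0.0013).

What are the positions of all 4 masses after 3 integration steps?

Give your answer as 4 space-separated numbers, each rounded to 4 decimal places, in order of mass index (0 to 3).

Answer: 3.7656 10.3906 12.6719 20.1719

Derivation:
Step 0: x=[4.0000 8.0000 16.0000 19.0000] v=[0.0000 0.0000 0.0000 0.0000]
Step 1: x=[3.7500 9.0000 14.7500 19.5000] v=[-1.0000 4.0000 -5.0000 2.0000]
Step 2: x=[3.5625 10.1250 13.2500 20.0625] v=[-0.7500 4.5000 -6.0000 2.2500]
Step 3: x=[3.7656 10.3906 12.6719 20.1719] v=[0.8125 1.0625 -2.3125 0.4375]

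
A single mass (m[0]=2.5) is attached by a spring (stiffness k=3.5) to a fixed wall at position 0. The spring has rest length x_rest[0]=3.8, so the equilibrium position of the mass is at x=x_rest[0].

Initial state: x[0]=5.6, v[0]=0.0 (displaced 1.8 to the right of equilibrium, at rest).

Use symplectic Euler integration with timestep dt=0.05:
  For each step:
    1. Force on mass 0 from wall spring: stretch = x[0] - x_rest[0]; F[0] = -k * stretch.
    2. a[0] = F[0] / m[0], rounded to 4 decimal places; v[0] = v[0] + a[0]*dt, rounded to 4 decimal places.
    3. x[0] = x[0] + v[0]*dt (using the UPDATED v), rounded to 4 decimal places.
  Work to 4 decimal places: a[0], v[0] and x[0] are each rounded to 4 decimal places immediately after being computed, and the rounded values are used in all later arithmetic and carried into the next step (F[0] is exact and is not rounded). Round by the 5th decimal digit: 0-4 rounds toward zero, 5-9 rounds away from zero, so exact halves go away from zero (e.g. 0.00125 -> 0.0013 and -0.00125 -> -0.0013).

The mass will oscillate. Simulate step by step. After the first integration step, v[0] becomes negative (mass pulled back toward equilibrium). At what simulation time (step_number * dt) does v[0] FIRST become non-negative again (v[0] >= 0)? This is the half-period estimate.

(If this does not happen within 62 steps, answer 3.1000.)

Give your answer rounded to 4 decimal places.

Step 0: x=[5.6000] v=[0.0000]
Step 1: x=[5.5937] v=[-0.1260]
Step 2: x=[5.5811] v=[-0.2516]
Step 3: x=[5.5623] v=[-0.3763]
Step 4: x=[5.5373] v=[-0.4997]
Step 5: x=[5.5062] v=[-0.6213]
Step 6: x=[5.4692] v=[-0.7407]
Step 7: x=[5.4263] v=[-0.8575]
Step 8: x=[5.3777] v=[-0.9713]
Step 9: x=[5.3236] v=[-1.0817]
Step 10: x=[5.2642] v=[-1.1884]
Step 11: x=[5.1997] v=[-1.2909]
Step 12: x=[5.1303] v=[-1.3889]
Step 13: x=[5.0562] v=[-1.4820]
Step 14: x=[4.9777] v=[-1.5699]
Step 15: x=[4.8951] v=[-1.6523]
Step 16: x=[4.8087] v=[-1.7290]
Step 17: x=[4.7187] v=[-1.7996]
Step 18: x=[4.6255] v=[-1.8639]
Step 19: x=[4.5294] v=[-1.9217]
Step 20: x=[4.4308] v=[-1.9728]
Step 21: x=[4.3300] v=[-2.0170]
Step 22: x=[4.2273] v=[-2.0541]
Step 23: x=[4.1231] v=[-2.0840]
Step 24: x=[4.0178] v=[-2.1066]
Step 25: x=[3.9117] v=[-2.1218]
Step 26: x=[3.8052] v=[-2.1296]
Step 27: x=[3.6987] v=[-2.1300]
Step 28: x=[3.5926] v=[-2.1229]
Step 29: x=[3.4872] v=[-2.1084]
Step 30: x=[3.3829] v=[-2.0865]
Step 31: x=[3.2800] v=[-2.0573]
Step 32: x=[3.1790] v=[-2.0209]
Step 33: x=[3.0801] v=[-1.9774]
Step 34: x=[2.9838] v=[-1.9270]
Step 35: x=[2.8903] v=[-1.8699]
Step 36: x=[2.8000] v=[-1.8062]
Step 37: x=[2.7132] v=[-1.7362]
Step 38: x=[2.6302] v=[-1.6601]
Step 39: x=[2.5513] v=[-1.5782]
Step 40: x=[2.4768] v=[-1.4908]
Step 41: x=[2.4069] v=[-1.3982]
Step 42: x=[2.3419] v=[-1.3007]
Step 43: x=[2.2820] v=[-1.1986]
Step 44: x=[2.2274] v=[-1.0923]
Step 45: x=[2.1783] v=[-0.9822]
Step 46: x=[2.1349] v=[-0.8687]
Step 47: x=[2.0973] v=[-0.7521]
Step 48: x=[2.0657] v=[-0.6329]
Step 49: x=[2.0401] v=[-0.5115]
Step 50: x=[2.0207] v=[-0.3883]
Step 51: x=[2.0075] v=[-0.2638]
Step 52: x=[2.0006] v=[-0.1383]
Step 53: x=[2.0000] v=[-0.0123]
Step 54: x=[2.0057] v=[0.1137]
First v>=0 after going negative at step 54, time=2.7000

Answer: 2.7000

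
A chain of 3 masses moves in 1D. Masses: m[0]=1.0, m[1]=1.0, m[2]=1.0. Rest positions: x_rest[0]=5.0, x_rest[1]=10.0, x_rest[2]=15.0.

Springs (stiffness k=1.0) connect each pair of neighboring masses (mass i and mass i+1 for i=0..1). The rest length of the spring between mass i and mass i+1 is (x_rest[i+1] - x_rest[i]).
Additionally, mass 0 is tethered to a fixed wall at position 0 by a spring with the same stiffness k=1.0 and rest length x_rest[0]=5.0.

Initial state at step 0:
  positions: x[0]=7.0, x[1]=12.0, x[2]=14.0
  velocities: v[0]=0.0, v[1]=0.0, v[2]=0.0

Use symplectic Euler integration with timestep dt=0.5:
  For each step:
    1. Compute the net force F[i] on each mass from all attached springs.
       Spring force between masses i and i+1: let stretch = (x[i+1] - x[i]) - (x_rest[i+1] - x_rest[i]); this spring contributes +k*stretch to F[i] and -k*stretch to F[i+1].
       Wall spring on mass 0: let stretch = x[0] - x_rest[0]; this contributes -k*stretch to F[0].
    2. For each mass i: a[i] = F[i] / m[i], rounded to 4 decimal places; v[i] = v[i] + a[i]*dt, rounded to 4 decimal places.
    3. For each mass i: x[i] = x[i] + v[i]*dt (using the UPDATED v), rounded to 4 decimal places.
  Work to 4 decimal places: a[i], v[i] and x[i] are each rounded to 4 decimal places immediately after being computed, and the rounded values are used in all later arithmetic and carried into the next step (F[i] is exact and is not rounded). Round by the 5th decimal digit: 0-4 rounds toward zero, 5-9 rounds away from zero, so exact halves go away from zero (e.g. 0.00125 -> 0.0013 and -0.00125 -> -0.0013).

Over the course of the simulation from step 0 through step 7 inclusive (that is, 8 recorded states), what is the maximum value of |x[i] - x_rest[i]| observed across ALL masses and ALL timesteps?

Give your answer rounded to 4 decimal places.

Step 0: x=[7.0000 12.0000 14.0000] v=[0.0000 0.0000 0.0000]
Step 1: x=[6.5000 11.2500 14.7500] v=[-1.0000 -1.5000 1.5000]
Step 2: x=[5.5625 10.1875 15.8750] v=[-1.8750 -2.1250 2.2500]
Step 3: x=[4.3906 9.3906 16.8282] v=[-2.3438 -1.5938 1.9063]
Step 4: x=[3.3711 9.2031 17.1720] v=[-2.0391 -0.3750 0.6875]
Step 5: x=[2.9668 9.5499 16.7735] v=[-0.8087 0.6935 -0.7970]
Step 6: x=[3.4666 10.0568 15.8191] v=[0.9995 1.0138 -1.9088]
Step 7: x=[4.7473 10.3568 14.6741] v=[2.5613 0.5999 -2.2900]
Max displacement = 2.1720

Answer: 2.1720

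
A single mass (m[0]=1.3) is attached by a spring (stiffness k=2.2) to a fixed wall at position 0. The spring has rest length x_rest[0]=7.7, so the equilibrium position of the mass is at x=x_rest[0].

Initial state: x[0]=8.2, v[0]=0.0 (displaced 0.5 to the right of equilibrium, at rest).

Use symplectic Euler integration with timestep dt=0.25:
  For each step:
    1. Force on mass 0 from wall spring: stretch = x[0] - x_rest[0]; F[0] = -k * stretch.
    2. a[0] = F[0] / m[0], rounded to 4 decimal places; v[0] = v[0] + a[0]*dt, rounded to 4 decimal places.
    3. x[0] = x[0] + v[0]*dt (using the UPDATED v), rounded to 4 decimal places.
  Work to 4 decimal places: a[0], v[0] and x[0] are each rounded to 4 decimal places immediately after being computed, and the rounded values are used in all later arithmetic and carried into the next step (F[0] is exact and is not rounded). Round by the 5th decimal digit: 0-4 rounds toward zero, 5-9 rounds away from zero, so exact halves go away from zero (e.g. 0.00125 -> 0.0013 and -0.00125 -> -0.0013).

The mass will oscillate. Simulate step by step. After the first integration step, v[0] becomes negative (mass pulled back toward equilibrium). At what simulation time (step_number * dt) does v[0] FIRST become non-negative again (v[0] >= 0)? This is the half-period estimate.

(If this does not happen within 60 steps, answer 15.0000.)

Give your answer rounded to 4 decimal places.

Answer: 2.5000

Derivation:
Step 0: x=[8.2000] v=[0.0000]
Step 1: x=[8.1471] v=[-0.2116]
Step 2: x=[8.0469] v=[-0.4008]
Step 3: x=[7.9100] v=[-0.5476]
Step 4: x=[7.7509] v=[-0.6365]
Step 5: x=[7.5864] v=[-0.6580]
Step 6: x=[7.4339] v=[-0.6100]
Step 7: x=[7.3096] v=[-0.4974]
Step 8: x=[7.2266] v=[-0.3322]
Step 9: x=[7.1936] v=[-0.1319]
Step 10: x=[7.2142] v=[0.0824]
First v>=0 after going negative at step 10, time=2.5000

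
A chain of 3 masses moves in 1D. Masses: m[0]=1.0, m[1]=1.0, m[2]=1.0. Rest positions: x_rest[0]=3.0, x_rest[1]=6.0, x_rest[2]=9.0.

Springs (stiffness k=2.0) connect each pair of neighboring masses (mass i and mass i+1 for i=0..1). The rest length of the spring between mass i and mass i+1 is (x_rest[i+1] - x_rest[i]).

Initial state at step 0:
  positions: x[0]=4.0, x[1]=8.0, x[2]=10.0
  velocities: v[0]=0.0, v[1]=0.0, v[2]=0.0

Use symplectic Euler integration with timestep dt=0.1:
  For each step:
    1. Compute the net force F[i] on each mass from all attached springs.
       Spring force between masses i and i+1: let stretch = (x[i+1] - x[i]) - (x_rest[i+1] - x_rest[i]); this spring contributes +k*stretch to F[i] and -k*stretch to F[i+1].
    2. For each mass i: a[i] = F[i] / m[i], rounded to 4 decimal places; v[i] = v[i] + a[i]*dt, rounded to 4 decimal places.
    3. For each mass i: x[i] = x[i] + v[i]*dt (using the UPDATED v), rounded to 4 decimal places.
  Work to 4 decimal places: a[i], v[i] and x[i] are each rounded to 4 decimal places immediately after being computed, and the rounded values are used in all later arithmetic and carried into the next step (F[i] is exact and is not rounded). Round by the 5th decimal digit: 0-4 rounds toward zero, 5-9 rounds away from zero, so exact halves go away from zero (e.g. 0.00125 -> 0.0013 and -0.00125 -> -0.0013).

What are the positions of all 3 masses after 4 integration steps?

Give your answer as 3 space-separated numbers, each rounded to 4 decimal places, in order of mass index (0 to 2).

Step 0: x=[4.0000 8.0000 10.0000] v=[0.0000 0.0000 0.0000]
Step 1: x=[4.0200 7.9600 10.0200] v=[0.2000 -0.4000 0.2000]
Step 2: x=[4.0588 7.8824 10.0588] v=[0.3880 -0.7760 0.3880]
Step 3: x=[4.1141 7.7719 10.1141] v=[0.5527 -1.1054 0.5527]
Step 4: x=[4.1825 7.6351 10.1825] v=[0.6843 -1.3685 0.6843]

Answer: 4.1825 7.6351 10.1825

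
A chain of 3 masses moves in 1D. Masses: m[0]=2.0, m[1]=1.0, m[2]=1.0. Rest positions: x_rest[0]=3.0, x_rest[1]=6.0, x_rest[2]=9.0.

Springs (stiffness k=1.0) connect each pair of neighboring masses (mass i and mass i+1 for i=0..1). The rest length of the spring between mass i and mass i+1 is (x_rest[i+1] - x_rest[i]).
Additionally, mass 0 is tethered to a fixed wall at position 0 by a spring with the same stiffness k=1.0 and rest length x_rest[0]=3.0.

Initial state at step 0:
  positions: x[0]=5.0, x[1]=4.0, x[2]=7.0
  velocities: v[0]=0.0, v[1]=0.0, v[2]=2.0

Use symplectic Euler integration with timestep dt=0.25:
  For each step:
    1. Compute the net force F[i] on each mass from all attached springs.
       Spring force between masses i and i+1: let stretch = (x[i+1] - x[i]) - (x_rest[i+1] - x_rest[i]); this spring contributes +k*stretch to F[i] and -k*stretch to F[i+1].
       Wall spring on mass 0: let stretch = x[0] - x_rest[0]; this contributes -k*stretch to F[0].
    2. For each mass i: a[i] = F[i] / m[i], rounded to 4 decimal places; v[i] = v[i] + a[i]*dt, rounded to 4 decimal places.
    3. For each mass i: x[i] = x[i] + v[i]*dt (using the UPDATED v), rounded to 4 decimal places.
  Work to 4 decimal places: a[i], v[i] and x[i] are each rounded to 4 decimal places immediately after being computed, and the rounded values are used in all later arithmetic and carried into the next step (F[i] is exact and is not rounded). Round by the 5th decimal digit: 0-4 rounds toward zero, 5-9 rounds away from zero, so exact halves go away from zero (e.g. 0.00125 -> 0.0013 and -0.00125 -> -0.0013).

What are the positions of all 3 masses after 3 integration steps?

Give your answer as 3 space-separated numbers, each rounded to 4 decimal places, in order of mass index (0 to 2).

Step 0: x=[5.0000 4.0000 7.0000] v=[0.0000 0.0000 2.0000]
Step 1: x=[4.8125 4.2500 7.5000] v=[-0.7500 1.0000 2.0000]
Step 2: x=[4.4570 4.7383 7.9844] v=[-1.4219 1.9531 1.9375]
Step 3: x=[3.9710 5.4119 8.4534] v=[-1.9439 2.6943 1.8760]

Answer: 3.9710 5.4119 8.4534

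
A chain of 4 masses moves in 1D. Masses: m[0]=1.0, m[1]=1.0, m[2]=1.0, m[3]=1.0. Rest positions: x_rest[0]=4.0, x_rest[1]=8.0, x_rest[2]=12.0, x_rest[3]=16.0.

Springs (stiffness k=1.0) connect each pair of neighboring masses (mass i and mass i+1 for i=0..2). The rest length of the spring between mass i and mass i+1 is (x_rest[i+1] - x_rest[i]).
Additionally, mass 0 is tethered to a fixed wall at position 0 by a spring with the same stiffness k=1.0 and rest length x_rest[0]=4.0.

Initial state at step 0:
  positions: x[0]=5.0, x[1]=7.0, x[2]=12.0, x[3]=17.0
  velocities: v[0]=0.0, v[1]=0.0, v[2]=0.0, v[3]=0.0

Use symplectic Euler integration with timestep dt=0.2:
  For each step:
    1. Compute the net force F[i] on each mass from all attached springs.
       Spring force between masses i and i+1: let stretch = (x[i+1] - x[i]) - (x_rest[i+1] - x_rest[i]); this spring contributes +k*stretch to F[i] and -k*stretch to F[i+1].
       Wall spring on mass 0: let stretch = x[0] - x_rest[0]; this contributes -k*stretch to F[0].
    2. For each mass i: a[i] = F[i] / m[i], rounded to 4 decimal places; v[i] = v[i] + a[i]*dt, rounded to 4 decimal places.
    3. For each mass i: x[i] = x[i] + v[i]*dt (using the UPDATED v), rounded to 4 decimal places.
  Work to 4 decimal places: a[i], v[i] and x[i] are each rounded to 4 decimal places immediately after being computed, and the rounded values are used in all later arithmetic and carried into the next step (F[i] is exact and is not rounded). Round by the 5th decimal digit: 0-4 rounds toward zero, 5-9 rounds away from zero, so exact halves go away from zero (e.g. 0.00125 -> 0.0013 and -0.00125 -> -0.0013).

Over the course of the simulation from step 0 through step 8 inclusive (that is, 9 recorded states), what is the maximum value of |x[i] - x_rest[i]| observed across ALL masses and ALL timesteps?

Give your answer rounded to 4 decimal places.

Answer: 1.0399

Derivation:
Step 0: x=[5.0000 7.0000 12.0000 17.0000] v=[0.0000 0.0000 0.0000 0.0000]
Step 1: x=[4.8800 7.1200 12.0000 16.9600] v=[-0.6000 0.6000 0.0000 -0.2000]
Step 2: x=[4.6544 7.3456 12.0032 16.8816] v=[-1.1280 1.1280 0.0160 -0.3920]
Step 3: x=[4.3503 7.6499 12.0152 16.7681] v=[-1.5206 1.5213 0.0602 -0.5677]
Step 4: x=[4.0042 7.9968 12.0427 16.6244] v=[-1.7307 1.7344 0.1377 -0.7183]
Step 5: x=[3.6576 8.3458 12.0917 16.4575] v=[-1.7330 1.7451 0.2449 -0.8346]
Step 6: x=[3.3522 8.6571 12.1655 16.2759] v=[-1.5269 1.5566 0.3689 -0.9078]
Step 7: x=[3.1249 8.8966 12.2634 16.0899] v=[-1.1364 1.1973 0.4893 -0.9299]
Step 8: x=[3.0035 9.0399 12.3796 15.9109] v=[-0.6070 0.7163 0.5812 -0.8952]
Max displacement = 1.0399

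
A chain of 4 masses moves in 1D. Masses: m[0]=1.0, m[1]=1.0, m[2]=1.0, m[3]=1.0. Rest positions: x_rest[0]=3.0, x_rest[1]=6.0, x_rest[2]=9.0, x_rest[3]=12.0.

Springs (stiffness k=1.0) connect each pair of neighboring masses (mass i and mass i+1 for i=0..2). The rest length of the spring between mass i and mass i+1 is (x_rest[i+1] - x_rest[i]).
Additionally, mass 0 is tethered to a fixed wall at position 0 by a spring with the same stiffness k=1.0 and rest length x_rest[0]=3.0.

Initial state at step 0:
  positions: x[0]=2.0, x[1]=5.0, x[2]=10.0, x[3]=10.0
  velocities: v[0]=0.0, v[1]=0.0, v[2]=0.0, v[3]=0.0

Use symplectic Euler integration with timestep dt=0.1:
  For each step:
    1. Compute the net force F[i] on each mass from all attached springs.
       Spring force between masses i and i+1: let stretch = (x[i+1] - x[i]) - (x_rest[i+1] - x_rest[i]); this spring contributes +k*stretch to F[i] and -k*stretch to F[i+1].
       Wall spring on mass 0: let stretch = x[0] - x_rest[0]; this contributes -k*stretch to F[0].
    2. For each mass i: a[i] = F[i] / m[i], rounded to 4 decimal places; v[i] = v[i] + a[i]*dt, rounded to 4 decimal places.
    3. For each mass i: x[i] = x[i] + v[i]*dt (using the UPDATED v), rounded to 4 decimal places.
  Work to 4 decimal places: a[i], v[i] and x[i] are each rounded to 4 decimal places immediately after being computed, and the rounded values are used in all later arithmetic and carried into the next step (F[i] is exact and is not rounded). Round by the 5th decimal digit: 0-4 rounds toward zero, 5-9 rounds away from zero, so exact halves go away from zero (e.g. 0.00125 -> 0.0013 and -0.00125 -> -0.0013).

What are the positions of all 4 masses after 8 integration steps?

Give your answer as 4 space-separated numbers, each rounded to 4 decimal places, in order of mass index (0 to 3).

Answer: 2.3565 5.5658 8.4945 10.9223

Derivation:
Step 0: x=[2.0000 5.0000 10.0000 10.0000] v=[0.0000 0.0000 0.0000 0.0000]
Step 1: x=[2.0100 5.0200 9.9500 10.0300] v=[0.1000 0.2000 -0.5000 0.3000]
Step 2: x=[2.0300 5.0592 9.8515 10.0892] v=[0.2000 0.3920 -0.9850 0.5920]
Step 3: x=[2.0600 5.1160 9.7075 10.1760] v=[0.2999 0.5683 -1.4405 0.8682]
Step 4: x=[2.1000 5.1882 9.5222 10.2881] v=[0.3995 0.7219 -1.8528 1.1214]
Step 5: x=[2.1498 5.2729 9.3012 10.4226] v=[0.4983 0.8465 -2.2096 1.3448]
Step 6: x=[2.2094 5.3666 9.0512 10.5759] v=[0.5956 0.9370 -2.5003 1.5327]
Step 7: x=[2.2784 5.4656 8.7796 10.7439] v=[0.6904 0.9897 -2.7163 1.6802]
Step 8: x=[2.3565 5.5658 8.4945 10.9223] v=[0.7813 1.0024 -2.8513 1.7838]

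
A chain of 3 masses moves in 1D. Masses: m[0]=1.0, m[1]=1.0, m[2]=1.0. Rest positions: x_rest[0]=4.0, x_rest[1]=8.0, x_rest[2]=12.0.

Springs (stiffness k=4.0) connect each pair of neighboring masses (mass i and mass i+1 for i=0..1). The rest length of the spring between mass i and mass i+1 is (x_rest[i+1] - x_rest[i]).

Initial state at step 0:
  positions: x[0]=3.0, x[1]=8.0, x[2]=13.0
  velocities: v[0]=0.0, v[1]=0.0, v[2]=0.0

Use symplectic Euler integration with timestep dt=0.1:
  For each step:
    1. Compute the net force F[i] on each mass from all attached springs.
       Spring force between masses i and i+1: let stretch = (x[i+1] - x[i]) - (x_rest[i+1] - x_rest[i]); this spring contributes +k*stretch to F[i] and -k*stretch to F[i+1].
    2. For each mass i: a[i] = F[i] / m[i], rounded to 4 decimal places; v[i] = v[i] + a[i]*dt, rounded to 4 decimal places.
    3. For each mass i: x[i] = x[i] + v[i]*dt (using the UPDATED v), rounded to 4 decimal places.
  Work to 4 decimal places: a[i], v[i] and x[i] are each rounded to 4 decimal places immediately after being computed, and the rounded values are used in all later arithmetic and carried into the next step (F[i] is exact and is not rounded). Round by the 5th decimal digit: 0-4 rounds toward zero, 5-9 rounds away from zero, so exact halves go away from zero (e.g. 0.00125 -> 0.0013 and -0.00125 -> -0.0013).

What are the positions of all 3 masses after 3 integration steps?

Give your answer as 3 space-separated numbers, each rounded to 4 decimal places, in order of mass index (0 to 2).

Answer: 3.2321 8.0000 12.7679

Derivation:
Step 0: x=[3.0000 8.0000 13.0000] v=[0.0000 0.0000 0.0000]
Step 1: x=[3.0400 8.0000 12.9600] v=[0.4000 0.0000 -0.4000]
Step 2: x=[3.1184 8.0000 12.8816] v=[0.7840 0.0000 -0.7840]
Step 3: x=[3.2321 8.0000 12.7679] v=[1.1366 0.0000 -1.1366]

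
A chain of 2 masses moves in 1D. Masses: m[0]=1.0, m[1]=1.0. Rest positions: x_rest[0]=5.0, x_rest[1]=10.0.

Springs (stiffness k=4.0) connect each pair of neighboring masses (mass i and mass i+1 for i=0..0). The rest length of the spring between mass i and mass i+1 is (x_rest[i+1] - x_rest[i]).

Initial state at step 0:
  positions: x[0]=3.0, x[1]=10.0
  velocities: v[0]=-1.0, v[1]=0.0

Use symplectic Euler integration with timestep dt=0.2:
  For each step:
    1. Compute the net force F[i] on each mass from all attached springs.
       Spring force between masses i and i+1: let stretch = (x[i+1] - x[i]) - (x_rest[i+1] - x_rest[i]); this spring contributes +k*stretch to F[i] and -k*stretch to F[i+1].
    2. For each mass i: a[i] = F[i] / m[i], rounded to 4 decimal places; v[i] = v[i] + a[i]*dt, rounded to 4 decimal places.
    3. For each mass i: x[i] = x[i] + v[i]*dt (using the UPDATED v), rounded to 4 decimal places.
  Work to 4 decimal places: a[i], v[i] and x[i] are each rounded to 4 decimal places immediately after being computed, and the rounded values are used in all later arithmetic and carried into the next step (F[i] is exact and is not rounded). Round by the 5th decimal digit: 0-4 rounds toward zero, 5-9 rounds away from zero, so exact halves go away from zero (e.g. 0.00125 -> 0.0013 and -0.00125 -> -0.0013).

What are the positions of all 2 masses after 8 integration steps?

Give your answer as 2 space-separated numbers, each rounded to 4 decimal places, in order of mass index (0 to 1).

Step 0: x=[3.0000 10.0000] v=[-1.0000 0.0000]
Step 1: x=[3.1200 9.6800] v=[0.6000 -1.6000]
Step 2: x=[3.4896 9.1104] v=[1.8480 -2.8480]
Step 3: x=[3.9585 8.4415] v=[2.3446 -3.3446]
Step 4: x=[4.3447 7.8553] v=[1.9310 -2.9310]
Step 5: x=[4.4926 7.5074] v=[0.7395 -1.7395]
Step 6: x=[4.3229 7.4771] v=[-0.8487 -0.1513]
Step 7: x=[3.8578 7.7422] v=[-2.3253 1.3253]
Step 8: x=[3.2142 8.1858] v=[-3.2178 2.2178]

Answer: 3.2142 8.1858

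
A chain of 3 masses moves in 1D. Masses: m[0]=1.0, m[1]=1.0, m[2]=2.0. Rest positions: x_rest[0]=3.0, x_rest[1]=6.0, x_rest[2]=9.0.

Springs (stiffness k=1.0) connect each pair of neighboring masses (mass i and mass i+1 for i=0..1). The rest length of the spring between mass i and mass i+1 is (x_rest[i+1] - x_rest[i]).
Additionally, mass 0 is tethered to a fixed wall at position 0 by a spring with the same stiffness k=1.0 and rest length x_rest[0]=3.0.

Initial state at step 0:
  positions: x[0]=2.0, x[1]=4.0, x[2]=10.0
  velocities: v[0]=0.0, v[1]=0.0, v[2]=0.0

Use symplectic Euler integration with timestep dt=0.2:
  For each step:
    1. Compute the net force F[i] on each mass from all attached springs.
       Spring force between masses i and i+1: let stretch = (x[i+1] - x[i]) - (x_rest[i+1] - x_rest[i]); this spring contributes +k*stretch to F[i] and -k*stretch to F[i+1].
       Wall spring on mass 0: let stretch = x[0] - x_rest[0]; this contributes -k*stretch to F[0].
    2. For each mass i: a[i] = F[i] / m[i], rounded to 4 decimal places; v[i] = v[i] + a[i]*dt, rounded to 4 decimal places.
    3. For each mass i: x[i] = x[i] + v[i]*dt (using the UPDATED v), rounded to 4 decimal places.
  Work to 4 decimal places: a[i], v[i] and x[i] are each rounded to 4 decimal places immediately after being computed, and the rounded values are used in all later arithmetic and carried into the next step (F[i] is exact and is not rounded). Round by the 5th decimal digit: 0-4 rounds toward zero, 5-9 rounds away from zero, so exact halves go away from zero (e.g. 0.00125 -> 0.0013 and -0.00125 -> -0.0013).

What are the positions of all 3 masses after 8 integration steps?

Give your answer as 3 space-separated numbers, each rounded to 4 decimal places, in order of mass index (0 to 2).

Step 0: x=[2.0000 4.0000 10.0000] v=[0.0000 0.0000 0.0000]
Step 1: x=[2.0000 4.1600 9.9400] v=[0.0000 0.8000 -0.3000]
Step 2: x=[2.0064 4.4648 9.8244] v=[0.0320 1.5240 -0.5780]
Step 3: x=[2.0309 4.8856 9.6616] v=[0.1224 2.1042 -0.8140]
Step 4: x=[2.0883 5.3833 9.4633] v=[0.2872 2.4885 -0.9916]
Step 5: x=[2.1940 5.9124 9.2434] v=[0.5285 2.6455 -1.0996]
Step 6: x=[2.3607 6.4260 9.0169] v=[0.8334 2.5680 -1.1327]
Step 7: x=[2.5956 6.8806 8.7985] v=[1.1743 2.2731 -1.0918]
Step 8: x=[2.8980 7.2405 8.6018] v=[1.5122 1.7997 -0.9836]

Answer: 2.8980 7.2405 8.6018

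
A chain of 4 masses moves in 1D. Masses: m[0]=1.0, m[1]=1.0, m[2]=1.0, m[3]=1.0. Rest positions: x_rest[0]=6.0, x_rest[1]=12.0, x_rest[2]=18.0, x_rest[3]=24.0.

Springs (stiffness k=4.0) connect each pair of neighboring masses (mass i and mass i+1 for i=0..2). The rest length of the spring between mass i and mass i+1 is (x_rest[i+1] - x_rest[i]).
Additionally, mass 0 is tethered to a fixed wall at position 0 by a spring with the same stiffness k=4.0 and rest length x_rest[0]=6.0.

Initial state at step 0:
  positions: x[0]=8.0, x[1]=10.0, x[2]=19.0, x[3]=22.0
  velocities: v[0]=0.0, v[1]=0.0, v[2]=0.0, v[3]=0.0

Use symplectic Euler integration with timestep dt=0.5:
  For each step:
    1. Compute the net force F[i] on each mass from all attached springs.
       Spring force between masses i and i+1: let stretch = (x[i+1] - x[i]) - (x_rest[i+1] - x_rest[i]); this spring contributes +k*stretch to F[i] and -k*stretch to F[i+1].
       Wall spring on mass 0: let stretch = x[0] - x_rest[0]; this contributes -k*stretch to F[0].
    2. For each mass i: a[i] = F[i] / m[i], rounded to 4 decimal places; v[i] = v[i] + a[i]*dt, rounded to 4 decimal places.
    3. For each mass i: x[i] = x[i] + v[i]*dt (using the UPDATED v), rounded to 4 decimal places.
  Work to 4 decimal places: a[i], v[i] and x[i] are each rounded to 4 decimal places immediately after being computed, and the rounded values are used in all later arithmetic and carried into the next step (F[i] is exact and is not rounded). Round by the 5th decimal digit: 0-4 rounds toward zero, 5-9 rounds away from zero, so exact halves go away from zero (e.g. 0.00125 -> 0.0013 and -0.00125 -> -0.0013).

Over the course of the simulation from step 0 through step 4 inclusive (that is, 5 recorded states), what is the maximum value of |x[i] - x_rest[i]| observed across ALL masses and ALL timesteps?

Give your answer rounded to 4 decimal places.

Answer: 7.0000

Derivation:
Step 0: x=[8.0000 10.0000 19.0000 22.0000] v=[0.0000 0.0000 0.0000 0.0000]
Step 1: x=[2.0000 17.0000 13.0000 25.0000] v=[-12.0000 14.0000 -12.0000 6.0000]
Step 2: x=[9.0000 5.0000 23.0000 22.0000] v=[14.0000 -24.0000 20.0000 -6.0000]
Step 3: x=[3.0000 15.0000 14.0000 26.0000] v=[-12.0000 20.0000 -18.0000 8.0000]
Step 4: x=[6.0000 12.0000 18.0000 24.0000] v=[6.0000 -6.0000 8.0000 -4.0000]
Max displacement = 7.0000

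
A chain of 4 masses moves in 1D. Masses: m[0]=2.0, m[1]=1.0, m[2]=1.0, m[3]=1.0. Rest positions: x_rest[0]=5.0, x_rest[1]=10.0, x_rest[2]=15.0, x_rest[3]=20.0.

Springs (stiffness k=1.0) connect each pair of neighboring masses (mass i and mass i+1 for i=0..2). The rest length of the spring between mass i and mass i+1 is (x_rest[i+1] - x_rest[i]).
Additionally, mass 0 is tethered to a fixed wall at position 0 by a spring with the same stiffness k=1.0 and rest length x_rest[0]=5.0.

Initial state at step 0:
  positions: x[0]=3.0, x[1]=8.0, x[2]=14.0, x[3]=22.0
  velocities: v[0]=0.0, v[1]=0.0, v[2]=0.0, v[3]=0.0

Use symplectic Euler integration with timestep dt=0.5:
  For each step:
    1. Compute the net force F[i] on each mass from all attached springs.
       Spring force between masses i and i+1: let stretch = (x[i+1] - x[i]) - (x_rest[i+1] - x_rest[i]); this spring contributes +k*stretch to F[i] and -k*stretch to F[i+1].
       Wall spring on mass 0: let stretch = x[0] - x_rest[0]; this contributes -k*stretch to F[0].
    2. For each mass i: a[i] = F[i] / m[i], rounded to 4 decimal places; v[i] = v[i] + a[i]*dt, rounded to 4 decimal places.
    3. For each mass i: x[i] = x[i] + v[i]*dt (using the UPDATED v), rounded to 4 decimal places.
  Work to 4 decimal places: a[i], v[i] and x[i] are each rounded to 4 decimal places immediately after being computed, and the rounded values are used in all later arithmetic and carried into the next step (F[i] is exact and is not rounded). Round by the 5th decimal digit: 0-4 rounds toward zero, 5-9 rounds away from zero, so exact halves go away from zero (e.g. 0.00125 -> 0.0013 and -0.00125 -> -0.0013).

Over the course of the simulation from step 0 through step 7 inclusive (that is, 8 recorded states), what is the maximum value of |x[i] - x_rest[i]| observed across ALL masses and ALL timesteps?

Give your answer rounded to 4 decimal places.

Answer: 2.1939

Derivation:
Step 0: x=[3.0000 8.0000 14.0000 22.0000] v=[0.0000 0.0000 0.0000 0.0000]
Step 1: x=[3.2500 8.2500 14.5000 21.2500] v=[0.5000 0.5000 1.0000 -1.5000]
Step 2: x=[3.7188 8.8125 15.1250 20.0625] v=[0.9375 1.1250 1.2500 -2.3750]
Step 3: x=[4.3595 9.6797 15.4063 18.8906] v=[1.2813 1.7344 0.5625 -2.3438]
Step 4: x=[5.1203 10.6485 15.1270 18.0976] v=[1.5215 1.9376 -0.5587 -1.5860]
Step 5: x=[5.9321 11.3549 14.4707 17.8120] v=[1.6235 1.4128 -1.3127 -0.5713]
Step 6: x=[6.6802 11.4846 13.8707 17.9411] v=[1.4962 0.2593 -1.2000 0.2581]
Step 7: x=[7.1939 11.0097 13.6918 18.3026] v=[1.0273 -0.9499 -0.3579 0.7229]
Max displacement = 2.1939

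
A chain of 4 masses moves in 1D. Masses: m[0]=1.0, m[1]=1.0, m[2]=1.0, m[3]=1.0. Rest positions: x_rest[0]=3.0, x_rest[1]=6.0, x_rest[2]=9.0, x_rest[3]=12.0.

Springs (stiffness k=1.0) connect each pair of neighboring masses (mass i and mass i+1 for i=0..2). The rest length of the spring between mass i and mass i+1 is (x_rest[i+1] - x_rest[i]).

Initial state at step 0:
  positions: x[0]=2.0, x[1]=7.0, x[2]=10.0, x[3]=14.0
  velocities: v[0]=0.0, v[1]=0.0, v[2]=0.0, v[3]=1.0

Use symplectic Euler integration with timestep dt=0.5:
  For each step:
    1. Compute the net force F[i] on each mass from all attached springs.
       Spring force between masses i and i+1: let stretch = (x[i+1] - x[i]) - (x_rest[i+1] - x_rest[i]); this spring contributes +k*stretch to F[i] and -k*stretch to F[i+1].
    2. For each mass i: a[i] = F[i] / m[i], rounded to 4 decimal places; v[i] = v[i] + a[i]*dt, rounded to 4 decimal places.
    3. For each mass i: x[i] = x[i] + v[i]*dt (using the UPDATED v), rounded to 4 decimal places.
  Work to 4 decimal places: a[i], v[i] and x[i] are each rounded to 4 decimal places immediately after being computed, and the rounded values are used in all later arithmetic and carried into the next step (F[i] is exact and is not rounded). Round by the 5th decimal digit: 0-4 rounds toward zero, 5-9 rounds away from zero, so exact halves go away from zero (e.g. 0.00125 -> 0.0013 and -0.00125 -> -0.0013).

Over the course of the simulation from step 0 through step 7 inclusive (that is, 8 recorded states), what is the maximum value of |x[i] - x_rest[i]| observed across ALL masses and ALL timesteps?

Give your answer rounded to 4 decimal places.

Answer: 2.8066

Derivation:
Step 0: x=[2.0000 7.0000 10.0000 14.0000] v=[0.0000 0.0000 0.0000 1.0000]
Step 1: x=[2.5000 6.5000 10.2500 14.2500] v=[1.0000 -1.0000 0.5000 0.5000]
Step 2: x=[3.2500 5.9375 10.5625 14.2500] v=[1.5000 -1.1250 0.6250 0.0000]
Step 3: x=[3.9219 5.8594 10.6407 14.0781] v=[1.3438 -0.1563 0.1563 -0.3438]
Step 4: x=[4.3282 6.4922 10.3829 13.7969] v=[0.8126 1.2656 -0.5157 -0.5625]
Step 5: x=[4.5255 7.5567 10.0059 13.4122] v=[0.3946 2.1290 -0.7541 -0.7695]
Step 6: x=[4.7306 8.4757 9.8681 12.9259] v=[0.4102 1.8380 -0.2756 -0.9727]
Step 7: x=[5.1220 8.8066 10.1467 12.4251] v=[0.7828 0.6617 0.5571 -1.0016]
Max displacement = 2.8066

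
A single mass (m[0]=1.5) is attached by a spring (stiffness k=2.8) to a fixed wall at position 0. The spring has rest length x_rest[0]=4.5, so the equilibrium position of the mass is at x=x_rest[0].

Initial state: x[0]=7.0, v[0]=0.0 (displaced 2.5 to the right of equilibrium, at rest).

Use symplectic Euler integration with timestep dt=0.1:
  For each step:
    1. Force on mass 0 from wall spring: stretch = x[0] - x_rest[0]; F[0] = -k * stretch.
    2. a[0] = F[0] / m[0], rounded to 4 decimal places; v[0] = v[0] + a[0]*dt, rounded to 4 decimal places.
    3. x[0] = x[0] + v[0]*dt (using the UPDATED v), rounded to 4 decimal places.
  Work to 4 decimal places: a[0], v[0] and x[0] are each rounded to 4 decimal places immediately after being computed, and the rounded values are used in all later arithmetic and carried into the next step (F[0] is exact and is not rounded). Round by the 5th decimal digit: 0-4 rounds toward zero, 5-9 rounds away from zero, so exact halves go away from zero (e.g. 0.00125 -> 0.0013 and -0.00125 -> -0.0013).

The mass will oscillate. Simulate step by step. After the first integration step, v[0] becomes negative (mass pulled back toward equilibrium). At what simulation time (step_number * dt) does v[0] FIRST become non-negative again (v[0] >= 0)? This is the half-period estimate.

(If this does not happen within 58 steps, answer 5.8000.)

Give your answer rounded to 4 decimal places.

Step 0: x=[7.0000] v=[0.0000]
Step 1: x=[6.9533] v=[-0.4667]
Step 2: x=[6.8608] v=[-0.9247]
Step 3: x=[6.7243] v=[-1.3654]
Step 4: x=[6.5462] v=[-1.7806]
Step 5: x=[6.3299] v=[-2.1626]
Step 6: x=[6.0795] v=[-2.5042]
Step 7: x=[5.7996] v=[-2.7990]
Step 8: x=[5.4954] v=[-3.0416]
Step 9: x=[5.1727] v=[-3.2274]
Step 10: x=[4.8374] v=[-3.3530]
Step 11: x=[4.4958] v=[-3.4160]
Step 12: x=[4.1543] v=[-3.4152]
Step 13: x=[3.8192] v=[-3.3507]
Step 14: x=[3.4968] v=[-3.2236]
Step 15: x=[3.1932] v=[-3.0363]
Step 16: x=[2.9140] v=[-2.7924]
Step 17: x=[2.6644] v=[-2.4964]
Step 18: x=[2.4490] v=[-2.1538]
Step 19: x=[2.2719] v=[-1.7710]
Step 20: x=[2.1364] v=[-1.3551]
Step 21: x=[2.0450] v=[-0.9139]
Step 22: x=[1.9994] v=[-0.4556]
Step 23: x=[2.0005] v=[0.0112]
First v>=0 after going negative at step 23, time=2.3000

Answer: 2.3000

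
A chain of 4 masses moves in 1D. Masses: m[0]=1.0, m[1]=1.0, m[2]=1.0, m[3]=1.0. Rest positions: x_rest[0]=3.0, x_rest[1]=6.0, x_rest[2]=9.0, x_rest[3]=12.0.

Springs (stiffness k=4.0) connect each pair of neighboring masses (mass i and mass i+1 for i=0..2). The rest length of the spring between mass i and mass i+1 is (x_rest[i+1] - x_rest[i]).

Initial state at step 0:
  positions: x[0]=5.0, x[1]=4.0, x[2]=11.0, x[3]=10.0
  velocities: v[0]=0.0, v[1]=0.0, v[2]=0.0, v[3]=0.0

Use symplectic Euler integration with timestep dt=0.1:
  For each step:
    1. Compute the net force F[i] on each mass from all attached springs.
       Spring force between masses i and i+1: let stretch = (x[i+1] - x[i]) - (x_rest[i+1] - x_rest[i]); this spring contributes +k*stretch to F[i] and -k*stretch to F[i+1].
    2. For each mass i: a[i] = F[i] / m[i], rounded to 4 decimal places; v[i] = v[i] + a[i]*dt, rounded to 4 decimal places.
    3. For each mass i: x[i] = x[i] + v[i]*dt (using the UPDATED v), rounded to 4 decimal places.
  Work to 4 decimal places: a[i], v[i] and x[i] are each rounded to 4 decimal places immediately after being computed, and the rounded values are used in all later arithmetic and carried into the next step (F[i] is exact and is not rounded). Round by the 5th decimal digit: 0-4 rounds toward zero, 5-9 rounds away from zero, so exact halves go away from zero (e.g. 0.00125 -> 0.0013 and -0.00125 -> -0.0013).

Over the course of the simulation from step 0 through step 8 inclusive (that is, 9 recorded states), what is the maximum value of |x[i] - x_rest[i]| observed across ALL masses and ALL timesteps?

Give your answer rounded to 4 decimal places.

Answer: 2.5663

Derivation:
Step 0: x=[5.0000 4.0000 11.0000 10.0000] v=[0.0000 0.0000 0.0000 0.0000]
Step 1: x=[4.8400 4.3200 10.6800 10.1600] v=[-1.6000 3.2000 -3.2000 1.6000]
Step 2: x=[4.5392 4.9152 10.0848 10.4608] v=[-3.0080 5.9520 -5.9520 3.0080]
Step 3: x=[4.1334 5.7021 9.2979 10.8666] v=[-4.0576 7.8694 -7.8694 4.0576]
Step 4: x=[3.6704 6.5701 8.4299 11.3296] v=[-4.6301 8.6802 -8.6802 4.6301]
Step 5: x=[3.2034 7.3965 7.6035 11.7966] v=[-4.6702 8.2642 -8.2642 4.6702]
Step 6: x=[2.7841 8.0635 6.9365 12.2159] v=[-4.1930 6.6698 -6.6698 4.1930]
Step 7: x=[2.4560 8.4742 6.5258 12.5440] v=[-3.2812 4.1072 -4.1072 3.2812]
Step 8: x=[2.2486 8.5663 6.4337 12.7514] v=[-2.0739 0.9206 -0.9206 2.0739]
Max displacement = 2.5663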